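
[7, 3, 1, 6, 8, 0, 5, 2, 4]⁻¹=[5, 2, 7, 1, 8, 6, 3, 0, 4]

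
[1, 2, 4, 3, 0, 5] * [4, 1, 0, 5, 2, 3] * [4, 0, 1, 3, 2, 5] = [0, 4, 1, 5, 2, 3]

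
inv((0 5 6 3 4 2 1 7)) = (0 7 1 2 4 3 6 5)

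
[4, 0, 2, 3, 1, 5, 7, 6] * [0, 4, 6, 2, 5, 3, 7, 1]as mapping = [0→5, 1→0, 2→6, 3→2, 4→4, 5→3, 6→1, 7→7]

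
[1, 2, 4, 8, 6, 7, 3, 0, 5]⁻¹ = [7, 0, 1, 6, 2, 8, 4, 5, 3]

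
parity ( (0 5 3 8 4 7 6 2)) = odd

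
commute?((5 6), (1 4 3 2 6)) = no:(5 6)*(1 4 3 2 6) = (1 4 3 2 6 5), (1 4 3 2 6)*(5 6) = (1 4 3 2 5 6)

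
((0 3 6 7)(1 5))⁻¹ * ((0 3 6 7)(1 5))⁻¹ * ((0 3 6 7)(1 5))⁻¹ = (0 3 6 7)(1 5)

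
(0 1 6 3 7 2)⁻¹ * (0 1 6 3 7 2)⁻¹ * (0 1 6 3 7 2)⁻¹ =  (0 3)(1 7)(2 6)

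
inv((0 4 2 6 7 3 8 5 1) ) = (0 1 5 8 3 7 6 2 4) 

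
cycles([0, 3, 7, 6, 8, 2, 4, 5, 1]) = (1 3 6 4 8)(2 7 5)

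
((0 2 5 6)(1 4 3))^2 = (0 5)(1 3 4)(2 6)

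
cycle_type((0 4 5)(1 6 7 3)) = 3.4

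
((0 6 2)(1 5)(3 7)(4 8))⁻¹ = (0 2 6)(1 5)(3 7)(4 8)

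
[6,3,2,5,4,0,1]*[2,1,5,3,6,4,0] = [0,3,5,4,6,2,1]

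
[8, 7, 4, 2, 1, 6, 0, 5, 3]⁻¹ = [6, 4, 3, 8, 2, 7, 5, 1, 0]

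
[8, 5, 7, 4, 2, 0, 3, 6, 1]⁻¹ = [5, 8, 4, 6, 3, 1, 7, 2, 0]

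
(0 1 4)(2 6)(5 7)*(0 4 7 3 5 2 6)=(0 1 7 2)(3 5)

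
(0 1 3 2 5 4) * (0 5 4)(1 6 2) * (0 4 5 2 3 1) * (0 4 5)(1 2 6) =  (0 1 2)(3 4 6)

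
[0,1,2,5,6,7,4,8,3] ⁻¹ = [0,1,2,8,6,3,4,5,7] 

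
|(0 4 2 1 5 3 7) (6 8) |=14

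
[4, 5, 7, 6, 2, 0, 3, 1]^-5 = [4, 5, 7, 6, 2, 0, 3, 1]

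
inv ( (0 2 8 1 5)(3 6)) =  (0 5 1 8 2)(3 6)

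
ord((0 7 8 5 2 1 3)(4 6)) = 14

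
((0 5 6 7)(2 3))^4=()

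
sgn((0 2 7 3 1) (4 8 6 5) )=-1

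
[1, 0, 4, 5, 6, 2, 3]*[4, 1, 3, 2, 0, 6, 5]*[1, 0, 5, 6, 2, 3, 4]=[0, 2, 1, 4, 3, 6, 5]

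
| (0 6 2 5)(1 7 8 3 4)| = 20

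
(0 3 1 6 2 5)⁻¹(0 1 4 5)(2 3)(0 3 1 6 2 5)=(0 3 6 4)(1 5)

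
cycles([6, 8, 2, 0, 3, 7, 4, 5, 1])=(0 6 4 3) (1 8) (5 7) 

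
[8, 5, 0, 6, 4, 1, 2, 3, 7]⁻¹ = [2, 5, 6, 7, 4, 1, 3, 8, 0]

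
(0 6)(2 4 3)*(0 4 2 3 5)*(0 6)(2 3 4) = (2 3 4 5 6)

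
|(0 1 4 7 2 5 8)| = 7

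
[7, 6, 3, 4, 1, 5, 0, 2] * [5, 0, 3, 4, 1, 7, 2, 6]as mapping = [0→6, 1→2, 2→4, 3→1, 4→0, 5→7, 6→5, 7→3]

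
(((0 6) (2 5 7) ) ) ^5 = (0 6) (2 7 5) 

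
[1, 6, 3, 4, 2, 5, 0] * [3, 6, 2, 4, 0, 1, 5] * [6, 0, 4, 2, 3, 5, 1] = [1, 5, 3, 6, 4, 0, 2]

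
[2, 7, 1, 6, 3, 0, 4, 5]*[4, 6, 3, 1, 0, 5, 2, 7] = [3, 7, 6, 2, 1, 4, 0, 5]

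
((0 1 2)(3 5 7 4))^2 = (0 2 1)(3 7)(4 5)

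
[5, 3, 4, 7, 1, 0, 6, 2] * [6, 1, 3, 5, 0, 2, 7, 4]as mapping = [0→2, 1→5, 2→0, 3→4, 4→1, 5→6, 6→7, 7→3]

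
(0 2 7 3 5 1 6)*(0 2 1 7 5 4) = (0 1 6 2 5 7 3 4)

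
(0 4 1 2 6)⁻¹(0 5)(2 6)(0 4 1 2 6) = (0 6)(4 5)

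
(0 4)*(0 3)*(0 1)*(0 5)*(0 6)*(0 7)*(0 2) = (0 4 3 1 5 6 7 2)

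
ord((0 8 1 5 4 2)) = 6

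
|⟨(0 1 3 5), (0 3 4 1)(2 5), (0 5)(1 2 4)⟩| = 720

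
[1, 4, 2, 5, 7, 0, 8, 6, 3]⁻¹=[5, 0, 2, 8, 1, 3, 7, 4, 6]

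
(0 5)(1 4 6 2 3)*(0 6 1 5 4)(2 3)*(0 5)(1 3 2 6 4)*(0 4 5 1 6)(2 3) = (0 6 3 4 2)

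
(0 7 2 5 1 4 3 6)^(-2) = (0 3 1 2)(4 5 7 6)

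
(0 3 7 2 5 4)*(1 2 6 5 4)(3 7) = (0 7 6 5 1 2 4)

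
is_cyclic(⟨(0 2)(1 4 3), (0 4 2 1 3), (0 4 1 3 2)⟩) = no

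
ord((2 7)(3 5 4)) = 6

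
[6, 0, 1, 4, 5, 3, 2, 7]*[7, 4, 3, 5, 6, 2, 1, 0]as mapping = [0→1, 1→7, 2→4, 3→6, 4→2, 5→5, 6→3, 7→0]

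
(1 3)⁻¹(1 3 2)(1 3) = (1 2 3)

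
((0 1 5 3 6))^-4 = (0 1 5 3 6)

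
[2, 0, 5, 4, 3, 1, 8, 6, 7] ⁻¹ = [1, 5, 0, 4, 3, 2, 7, 8, 6] 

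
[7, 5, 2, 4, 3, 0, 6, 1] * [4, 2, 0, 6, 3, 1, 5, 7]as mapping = [0→7, 1→1, 2→0, 3→3, 4→6, 5→4, 6→5, 7→2]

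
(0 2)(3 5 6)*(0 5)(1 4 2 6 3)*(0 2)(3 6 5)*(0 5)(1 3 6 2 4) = (2 6 3 4 5)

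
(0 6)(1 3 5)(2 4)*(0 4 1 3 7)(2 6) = (0 2 1 7)(3 5)(4 6)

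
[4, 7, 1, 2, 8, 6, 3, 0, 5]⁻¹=[7, 2, 3, 6, 0, 8, 5, 1, 4]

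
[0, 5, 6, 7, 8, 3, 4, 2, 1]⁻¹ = [0, 8, 7, 5, 6, 1, 2, 3, 4]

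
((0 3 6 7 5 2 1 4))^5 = (0 2 6 4 5 3 1 7)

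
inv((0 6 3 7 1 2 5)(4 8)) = (0 5 2 1 7 3 6)(4 8)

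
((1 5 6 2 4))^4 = (1 4 2 6 5)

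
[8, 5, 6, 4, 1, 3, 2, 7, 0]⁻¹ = [8, 4, 6, 5, 3, 1, 2, 7, 0]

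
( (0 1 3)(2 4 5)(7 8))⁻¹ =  (0 3 1)(2 5 4)(7 8)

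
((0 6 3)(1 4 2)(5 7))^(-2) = (0 6 3)(1 4 2)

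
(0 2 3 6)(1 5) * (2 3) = (0 3 6)(1 5)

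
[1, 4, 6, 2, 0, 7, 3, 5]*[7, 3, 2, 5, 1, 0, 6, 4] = [3, 1, 6, 2, 7, 4, 5, 0]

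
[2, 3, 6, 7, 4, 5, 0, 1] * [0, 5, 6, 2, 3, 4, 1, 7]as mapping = [0→6, 1→2, 2→1, 3→7, 4→3, 5→4, 6→0, 7→5]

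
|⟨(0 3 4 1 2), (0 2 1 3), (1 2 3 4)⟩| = 120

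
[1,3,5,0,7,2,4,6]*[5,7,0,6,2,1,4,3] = [7,6,1,5,3,0,2,4]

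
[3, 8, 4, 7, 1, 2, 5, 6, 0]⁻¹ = [8, 4, 5, 0, 2, 6, 7, 3, 1]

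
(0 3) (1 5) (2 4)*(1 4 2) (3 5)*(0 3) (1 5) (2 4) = (0 1) (2 4 5) 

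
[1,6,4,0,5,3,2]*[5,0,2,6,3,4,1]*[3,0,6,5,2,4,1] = [3,0,5,4,2,1,6]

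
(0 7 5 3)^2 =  (0 5)(3 7)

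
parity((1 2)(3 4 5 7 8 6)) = even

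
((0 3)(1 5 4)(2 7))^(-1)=(0 3)(1 4 5)(2 7)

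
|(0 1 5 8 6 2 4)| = 7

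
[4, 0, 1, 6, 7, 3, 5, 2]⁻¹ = [1, 2, 7, 5, 0, 6, 3, 4]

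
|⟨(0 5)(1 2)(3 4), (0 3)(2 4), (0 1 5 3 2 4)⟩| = 720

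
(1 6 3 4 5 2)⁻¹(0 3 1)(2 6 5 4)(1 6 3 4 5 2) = (0 4 6)(1 3 2 5)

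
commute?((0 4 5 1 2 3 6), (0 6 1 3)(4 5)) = no:(0 4 5 1 2 3 6) * (0 6 1 3)(4 5) = (0 5 3 1 2), (0 6 1 3)(4 5) * (0 4 5 1 2 3 6) = (1 6 2 3 4)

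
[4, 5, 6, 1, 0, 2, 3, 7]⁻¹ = [4, 3, 5, 6, 0, 1, 2, 7]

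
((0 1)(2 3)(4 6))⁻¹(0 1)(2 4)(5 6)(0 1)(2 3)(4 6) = (0 1)(3 6)(4 5)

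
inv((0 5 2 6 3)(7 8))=(0 3 6 2 5)(7 8)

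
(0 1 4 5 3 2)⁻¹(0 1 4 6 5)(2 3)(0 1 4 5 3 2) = (0 2)(1 4 5 6 3)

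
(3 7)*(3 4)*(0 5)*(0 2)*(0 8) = (0 5 2 8)(3 7 4)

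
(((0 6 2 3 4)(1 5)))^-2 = (0 3 6 4 2)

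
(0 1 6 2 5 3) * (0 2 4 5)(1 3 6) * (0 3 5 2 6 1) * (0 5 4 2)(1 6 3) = (0 4)(1 5 6 2)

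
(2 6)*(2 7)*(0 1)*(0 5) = (0 1 5)(2 6 7)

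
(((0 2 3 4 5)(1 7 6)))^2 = (0 3 5 2 4)(1 6 7)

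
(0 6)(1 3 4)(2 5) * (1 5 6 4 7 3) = (0 4 5 2 6)(3 7)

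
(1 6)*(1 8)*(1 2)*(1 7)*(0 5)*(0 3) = (0 5 3)(1 6 8 2 7)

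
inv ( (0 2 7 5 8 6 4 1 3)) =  (0 3 1 4 6 8 5 7 2)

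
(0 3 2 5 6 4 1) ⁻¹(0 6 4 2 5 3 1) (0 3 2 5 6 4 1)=(0 3 4 1 5 6 2) 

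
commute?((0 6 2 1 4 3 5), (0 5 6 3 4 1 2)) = no:(0 6 2 1 4 3 5)*(0 5 6 3 4 1 2) = (0 3 6), (0 5 6 3 4 1 2)*(0 6 2 1 4 3 5) = (2 6 5)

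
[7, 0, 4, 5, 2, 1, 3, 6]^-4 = [6, 7, 2, 1, 4, 0, 5, 3]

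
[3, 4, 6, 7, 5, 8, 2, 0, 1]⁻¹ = [7, 8, 6, 0, 1, 4, 2, 3, 5]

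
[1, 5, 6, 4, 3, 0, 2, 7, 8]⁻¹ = [5, 0, 6, 4, 3, 1, 2, 7, 8]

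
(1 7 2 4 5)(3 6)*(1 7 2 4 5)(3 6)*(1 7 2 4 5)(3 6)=(1 4 7 5 2)(3 6)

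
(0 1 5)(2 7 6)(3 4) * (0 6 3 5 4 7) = (0 1 4 5 6 2)(3 7)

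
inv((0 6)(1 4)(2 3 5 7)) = (0 6)(1 4)(2 7 5 3)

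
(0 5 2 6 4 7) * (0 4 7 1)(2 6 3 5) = (0 2 3 5 6 7 4 1)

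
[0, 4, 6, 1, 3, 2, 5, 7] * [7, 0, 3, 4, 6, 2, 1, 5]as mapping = [0→7, 1→6, 2→1, 3→0, 4→4, 5→3, 6→2, 7→5]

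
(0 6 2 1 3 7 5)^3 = (0 1 5 2 7 6 3)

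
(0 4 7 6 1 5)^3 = (0 6)(1 4)(5 7)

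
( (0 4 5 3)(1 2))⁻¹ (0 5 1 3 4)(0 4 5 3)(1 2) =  (0 5 4 3 2)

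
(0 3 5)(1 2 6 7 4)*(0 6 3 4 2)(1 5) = (0 4 5 6 7 2 3 1)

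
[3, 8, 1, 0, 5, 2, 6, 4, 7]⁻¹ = [3, 2, 5, 0, 7, 4, 6, 8, 1]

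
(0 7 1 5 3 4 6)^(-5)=(0 1 3 6 7 5 4)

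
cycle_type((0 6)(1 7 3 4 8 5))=2.6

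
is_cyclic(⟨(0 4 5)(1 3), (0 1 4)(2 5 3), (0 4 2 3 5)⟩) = no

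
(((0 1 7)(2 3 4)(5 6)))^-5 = (0 1 7)(2 3 4)(5 6)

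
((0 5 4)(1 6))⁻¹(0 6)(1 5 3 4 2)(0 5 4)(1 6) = (0 2 6 4 3)(1 5)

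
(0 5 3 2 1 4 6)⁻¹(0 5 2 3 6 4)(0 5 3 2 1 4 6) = (0 6 5 3 1 2)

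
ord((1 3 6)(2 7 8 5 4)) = 15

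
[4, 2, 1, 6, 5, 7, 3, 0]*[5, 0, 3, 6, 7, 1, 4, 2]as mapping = [0→7, 1→3, 2→0, 3→4, 4→1, 5→2, 6→6, 7→5]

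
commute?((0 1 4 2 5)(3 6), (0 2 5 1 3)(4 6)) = no:(0 1 4 2 5)(3 6)*(0 2 5 1 3)(4 6) = (0 3 4 5 2 1 6), (0 2 5 1 3)(4 6)*(0 1 4 2 5)(3 6) = (0 5 4 3 1 6 2)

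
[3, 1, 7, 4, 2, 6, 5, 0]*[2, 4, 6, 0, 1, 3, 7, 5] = [0, 4, 5, 1, 6, 7, 3, 2]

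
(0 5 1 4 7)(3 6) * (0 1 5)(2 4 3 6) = (1 3 2 4 7)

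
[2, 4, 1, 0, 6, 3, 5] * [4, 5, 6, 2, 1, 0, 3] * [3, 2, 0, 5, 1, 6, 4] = [4, 2, 6, 1, 5, 0, 3]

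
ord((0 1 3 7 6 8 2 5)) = 8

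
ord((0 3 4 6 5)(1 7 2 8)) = 20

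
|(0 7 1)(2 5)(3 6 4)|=6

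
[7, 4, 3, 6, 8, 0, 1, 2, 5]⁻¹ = [5, 6, 7, 2, 1, 8, 3, 0, 4]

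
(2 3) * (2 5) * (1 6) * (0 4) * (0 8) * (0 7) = (0 4 8 7)(1 6)(2 3 5)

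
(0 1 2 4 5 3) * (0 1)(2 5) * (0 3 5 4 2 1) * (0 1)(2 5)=(0 3 1 4)(2 5)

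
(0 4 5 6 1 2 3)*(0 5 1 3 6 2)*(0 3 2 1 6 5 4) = (1 3 4 6 2 5)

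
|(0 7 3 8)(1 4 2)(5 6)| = 12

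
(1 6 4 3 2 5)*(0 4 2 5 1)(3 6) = (0 4 6 2 1 3 5)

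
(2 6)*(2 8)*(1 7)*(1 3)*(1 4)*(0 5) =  (0 5)(1 7 3 4)(2 6 8)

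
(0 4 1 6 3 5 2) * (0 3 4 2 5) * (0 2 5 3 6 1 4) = (0 5 3 2 6)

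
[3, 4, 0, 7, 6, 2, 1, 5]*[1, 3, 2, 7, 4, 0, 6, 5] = [7, 4, 1, 5, 6, 2, 3, 0]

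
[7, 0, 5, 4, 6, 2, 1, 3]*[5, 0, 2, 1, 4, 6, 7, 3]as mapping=[0→3, 1→5, 2→6, 3→4, 4→7, 5→2, 6→0, 7→1]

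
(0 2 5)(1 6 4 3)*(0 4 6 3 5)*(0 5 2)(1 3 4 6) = (1 4 2 5 6)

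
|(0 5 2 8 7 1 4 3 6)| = 9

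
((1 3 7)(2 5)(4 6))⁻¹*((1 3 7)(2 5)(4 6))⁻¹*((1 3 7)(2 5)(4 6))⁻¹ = (2 5)(4 6)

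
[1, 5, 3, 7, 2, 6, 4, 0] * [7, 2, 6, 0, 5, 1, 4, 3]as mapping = [0→2, 1→1, 2→0, 3→3, 4→6, 5→4, 6→5, 7→7]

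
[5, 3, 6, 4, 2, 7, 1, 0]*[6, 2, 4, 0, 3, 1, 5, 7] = [1, 0, 5, 3, 4, 7, 2, 6]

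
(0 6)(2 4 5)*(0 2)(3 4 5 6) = (0 3 4 6 2 5)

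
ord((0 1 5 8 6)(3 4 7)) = 15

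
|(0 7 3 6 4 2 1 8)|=8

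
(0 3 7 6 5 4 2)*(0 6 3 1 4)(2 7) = (0 1 4 7 3 2 6 5)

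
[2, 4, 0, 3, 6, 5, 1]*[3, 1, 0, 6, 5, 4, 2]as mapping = [0→0, 1→5, 2→3, 3→6, 4→2, 5→4, 6→1]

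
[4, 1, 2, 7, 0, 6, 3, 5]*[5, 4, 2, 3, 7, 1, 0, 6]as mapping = [0→7, 1→4, 2→2, 3→6, 4→5, 5→0, 6→3, 7→1]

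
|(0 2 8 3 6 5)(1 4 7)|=6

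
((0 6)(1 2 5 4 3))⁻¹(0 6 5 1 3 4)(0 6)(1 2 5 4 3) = (0 4 2 1 3 6)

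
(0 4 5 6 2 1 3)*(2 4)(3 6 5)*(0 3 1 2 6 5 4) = (0 6)(1 5 4)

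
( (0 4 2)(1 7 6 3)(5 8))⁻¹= (0 2 4)(1 3 6 7)(5 8)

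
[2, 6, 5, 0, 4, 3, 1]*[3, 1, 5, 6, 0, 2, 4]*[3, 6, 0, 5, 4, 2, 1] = [2, 4, 0, 5, 3, 1, 6]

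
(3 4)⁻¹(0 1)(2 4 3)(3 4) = (0 1)(2 3 4)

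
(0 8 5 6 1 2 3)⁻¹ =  (0 3 2 1 6 5 8)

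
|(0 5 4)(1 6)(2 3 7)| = 6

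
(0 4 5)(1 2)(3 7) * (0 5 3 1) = (0 4 3 7 1 2)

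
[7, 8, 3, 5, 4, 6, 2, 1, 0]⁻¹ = [8, 7, 6, 2, 4, 3, 5, 0, 1]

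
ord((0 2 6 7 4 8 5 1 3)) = 9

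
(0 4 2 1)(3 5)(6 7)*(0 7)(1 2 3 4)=(0 1 7 6)(3 5 4)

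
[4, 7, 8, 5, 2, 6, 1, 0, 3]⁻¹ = [7, 6, 4, 8, 0, 3, 5, 1, 2]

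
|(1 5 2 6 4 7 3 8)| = 8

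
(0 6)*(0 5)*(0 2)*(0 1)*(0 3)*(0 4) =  (0 6 5 2 1 3 4)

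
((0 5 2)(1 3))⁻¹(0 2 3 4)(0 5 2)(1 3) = (0 1 4 5)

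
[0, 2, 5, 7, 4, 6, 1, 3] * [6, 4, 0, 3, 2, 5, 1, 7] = [6, 0, 5, 7, 2, 1, 4, 3]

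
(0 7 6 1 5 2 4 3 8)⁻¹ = (0 8 3 4 2 5 1 6 7)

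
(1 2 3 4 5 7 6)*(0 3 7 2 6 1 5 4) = (0 3)(1 6 5 2 7)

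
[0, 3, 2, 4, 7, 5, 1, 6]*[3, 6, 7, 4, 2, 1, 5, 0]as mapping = [0→3, 1→4, 2→7, 3→2, 4→0, 5→1, 6→6, 7→5]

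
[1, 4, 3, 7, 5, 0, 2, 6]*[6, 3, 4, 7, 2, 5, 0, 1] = [3, 2, 7, 1, 5, 6, 4, 0]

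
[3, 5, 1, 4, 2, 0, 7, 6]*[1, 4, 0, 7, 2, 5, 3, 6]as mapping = [0→7, 1→5, 2→4, 3→2, 4→0, 5→1, 6→6, 7→3]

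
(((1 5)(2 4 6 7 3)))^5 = (1 5)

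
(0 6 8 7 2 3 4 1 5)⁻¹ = (0 5 1 4 3 2 7 8 6)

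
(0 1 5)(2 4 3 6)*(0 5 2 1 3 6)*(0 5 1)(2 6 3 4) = (0 4 3 5 1 6)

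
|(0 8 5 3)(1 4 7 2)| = 4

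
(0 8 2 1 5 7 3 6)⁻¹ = (0 6 3 7 5 1 2 8)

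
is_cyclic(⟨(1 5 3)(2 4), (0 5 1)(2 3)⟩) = no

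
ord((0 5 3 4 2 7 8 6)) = 8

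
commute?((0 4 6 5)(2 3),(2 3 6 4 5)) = no:(0 4 6 5)(2 3)*(2 3 6 4 5) = (0 5)(2 6),(2 3 6 4 5)*(0 4 6 5)(2 3) = (0 4)(3 5)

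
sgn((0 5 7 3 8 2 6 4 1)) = 1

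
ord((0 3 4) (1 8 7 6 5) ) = 15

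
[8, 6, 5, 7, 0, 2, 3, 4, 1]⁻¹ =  [4, 8, 5, 6, 7, 2, 1, 3, 0]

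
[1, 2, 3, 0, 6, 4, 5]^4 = [0, 1, 2, 3, 6, 4, 5]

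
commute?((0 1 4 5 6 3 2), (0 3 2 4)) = no:(0 1 4 5 6 3 2)*(0 3 2 4) = (0 1)(2 3 4 5 6), (0 3 2 4)*(0 1 4 5 6 3 2) = (0 2 5 6 3)(1 4)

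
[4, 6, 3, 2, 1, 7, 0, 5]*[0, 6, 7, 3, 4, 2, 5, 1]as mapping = [0→4, 1→5, 2→3, 3→7, 4→6, 5→1, 6→0, 7→2]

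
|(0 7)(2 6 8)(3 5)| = 6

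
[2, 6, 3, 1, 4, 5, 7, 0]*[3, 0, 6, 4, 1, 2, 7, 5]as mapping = [0→6, 1→7, 2→4, 3→0, 4→1, 5→2, 6→5, 7→3]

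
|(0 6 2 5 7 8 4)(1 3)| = 14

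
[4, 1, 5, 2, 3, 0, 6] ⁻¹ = [5, 1, 3, 4, 0, 2, 6] 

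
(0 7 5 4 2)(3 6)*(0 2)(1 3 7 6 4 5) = (0 6 7 1 3 4)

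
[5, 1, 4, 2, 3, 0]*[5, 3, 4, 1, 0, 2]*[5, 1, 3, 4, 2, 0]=[3, 4, 5, 2, 1, 0]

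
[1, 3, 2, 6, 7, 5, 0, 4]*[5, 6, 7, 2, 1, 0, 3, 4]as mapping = [0→6, 1→2, 2→7, 3→3, 4→4, 5→0, 6→5, 7→1]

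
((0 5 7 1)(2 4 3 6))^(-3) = (0 5 7 1)(2 4 3 6)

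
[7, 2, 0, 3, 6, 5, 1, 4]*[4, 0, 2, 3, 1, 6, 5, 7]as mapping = [0→7, 1→2, 2→4, 3→3, 4→5, 5→6, 6→0, 7→1]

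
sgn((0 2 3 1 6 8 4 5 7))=1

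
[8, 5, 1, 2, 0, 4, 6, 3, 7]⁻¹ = [4, 2, 3, 7, 5, 1, 6, 8, 0]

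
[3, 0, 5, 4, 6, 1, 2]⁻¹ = [1, 5, 6, 0, 3, 2, 4]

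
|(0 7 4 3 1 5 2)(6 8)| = 14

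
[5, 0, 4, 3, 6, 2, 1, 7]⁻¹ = [1, 6, 5, 3, 2, 0, 4, 7]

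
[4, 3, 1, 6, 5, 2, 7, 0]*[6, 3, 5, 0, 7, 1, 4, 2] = [7, 0, 3, 4, 1, 5, 2, 6]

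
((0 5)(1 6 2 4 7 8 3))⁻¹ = (0 5)(1 3 8 7 4 2 6)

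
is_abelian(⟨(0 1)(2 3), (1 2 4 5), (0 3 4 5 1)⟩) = no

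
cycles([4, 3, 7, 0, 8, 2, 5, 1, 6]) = (0 4 8 6 5 2 7 1 3)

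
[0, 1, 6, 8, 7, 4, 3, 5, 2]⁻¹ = [0, 1, 8, 6, 5, 7, 2, 4, 3]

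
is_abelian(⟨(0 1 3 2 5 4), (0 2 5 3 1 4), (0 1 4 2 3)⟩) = no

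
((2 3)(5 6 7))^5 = (2 3)(5 7 6)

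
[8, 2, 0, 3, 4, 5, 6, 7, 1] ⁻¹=[2, 8, 1, 3, 4, 5, 6, 7, 0] 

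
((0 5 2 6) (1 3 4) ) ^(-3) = (0 5 2 6) 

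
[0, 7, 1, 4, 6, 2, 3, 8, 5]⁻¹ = [0, 2, 5, 6, 3, 8, 4, 1, 7]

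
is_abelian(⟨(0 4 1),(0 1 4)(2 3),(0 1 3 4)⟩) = no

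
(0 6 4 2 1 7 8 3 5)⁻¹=(0 5 3 8 7 1 2 4 6)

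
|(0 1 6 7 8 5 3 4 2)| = 9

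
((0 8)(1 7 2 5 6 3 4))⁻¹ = (0 8)(1 4 3 6 5 2 7)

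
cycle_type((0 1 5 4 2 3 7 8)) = 8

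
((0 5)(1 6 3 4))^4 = ()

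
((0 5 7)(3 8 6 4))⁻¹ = (0 7 5)(3 4 6 8)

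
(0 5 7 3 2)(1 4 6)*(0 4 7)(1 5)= (0 1 7 3 2 4 6 5)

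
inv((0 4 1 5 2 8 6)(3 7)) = (0 6 8 2 5 1 4)(3 7)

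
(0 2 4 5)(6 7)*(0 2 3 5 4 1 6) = (0 3 5 2 1 6 7)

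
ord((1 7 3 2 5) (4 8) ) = 10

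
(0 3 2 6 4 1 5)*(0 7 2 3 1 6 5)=(0 1)(2 5 7)(4 6)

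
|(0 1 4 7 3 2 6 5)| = 8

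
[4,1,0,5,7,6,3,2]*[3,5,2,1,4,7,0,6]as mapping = [0→4,1→5,2→3,3→7,4→6,5→0,6→1,7→2]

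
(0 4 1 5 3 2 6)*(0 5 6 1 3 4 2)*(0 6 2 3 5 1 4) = (0 3 6 1 2 4 5)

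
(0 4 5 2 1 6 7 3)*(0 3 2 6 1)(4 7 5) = (0 7 2)(5 6)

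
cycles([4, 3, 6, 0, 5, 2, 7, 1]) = (0 4 5 2 6 7 1 3)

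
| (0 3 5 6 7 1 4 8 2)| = 9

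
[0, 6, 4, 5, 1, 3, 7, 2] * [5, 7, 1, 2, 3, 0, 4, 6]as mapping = [0→5, 1→4, 2→3, 3→0, 4→7, 5→2, 6→6, 7→1]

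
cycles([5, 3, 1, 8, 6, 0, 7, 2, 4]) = (0 5)(1 3 8 4 6 7 2)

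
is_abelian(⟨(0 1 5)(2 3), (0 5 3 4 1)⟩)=no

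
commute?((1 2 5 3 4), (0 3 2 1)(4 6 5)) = no:(1 2 5 3 4)*(0 3 2 1)(4 6 5) = (0 3 6 5 2 4), (0 3 2 1)(4 6 5)*(1 2 5 3 4) = (0 4 6 3 5 1)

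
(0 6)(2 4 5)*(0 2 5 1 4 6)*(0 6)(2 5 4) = (0 6 5 4 1 2)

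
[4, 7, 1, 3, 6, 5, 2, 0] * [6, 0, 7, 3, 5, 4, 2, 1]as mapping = [0→5, 1→1, 2→0, 3→3, 4→2, 5→4, 6→7, 7→6]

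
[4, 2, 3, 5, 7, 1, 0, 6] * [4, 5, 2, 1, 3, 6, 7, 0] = [3, 2, 1, 6, 0, 5, 4, 7]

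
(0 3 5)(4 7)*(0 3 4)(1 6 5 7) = (0 4 1 6 5 3 7)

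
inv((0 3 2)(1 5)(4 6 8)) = (0 2 3)(1 5)(4 8 6)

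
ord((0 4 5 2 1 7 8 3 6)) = 9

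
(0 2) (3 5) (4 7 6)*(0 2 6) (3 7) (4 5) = (0 6 5 7) (3 4) 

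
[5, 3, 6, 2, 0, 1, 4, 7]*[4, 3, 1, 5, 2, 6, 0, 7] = [6, 5, 0, 1, 4, 3, 2, 7]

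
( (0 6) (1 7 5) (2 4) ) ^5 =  (0 6) (1 5 7) (2 4) 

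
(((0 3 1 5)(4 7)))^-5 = (0 5 1 3)(4 7)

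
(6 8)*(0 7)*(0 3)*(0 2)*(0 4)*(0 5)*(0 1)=(0 7 3 2 4 5 1) (6 8) 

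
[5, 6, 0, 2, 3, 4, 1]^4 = [2, 1, 3, 4, 5, 0, 6]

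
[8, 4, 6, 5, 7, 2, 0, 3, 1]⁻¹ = [6, 8, 5, 7, 1, 3, 2, 4, 0]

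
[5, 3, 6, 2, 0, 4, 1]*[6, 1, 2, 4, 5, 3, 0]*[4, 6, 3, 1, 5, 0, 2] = [1, 5, 4, 3, 2, 0, 6]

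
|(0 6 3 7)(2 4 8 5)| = 4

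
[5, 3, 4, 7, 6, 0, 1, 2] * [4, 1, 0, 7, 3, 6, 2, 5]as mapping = [0→6, 1→7, 2→3, 3→5, 4→2, 5→4, 6→1, 7→0]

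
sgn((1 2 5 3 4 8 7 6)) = -1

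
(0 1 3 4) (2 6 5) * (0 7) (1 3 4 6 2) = (0 3 6 5 1 4 7) 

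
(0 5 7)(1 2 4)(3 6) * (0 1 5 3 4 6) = (0 3)(1 2 6 4 5 7)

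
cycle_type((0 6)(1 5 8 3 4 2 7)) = 2.7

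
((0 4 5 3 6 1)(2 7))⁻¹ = (0 1 6 3 5 4)(2 7)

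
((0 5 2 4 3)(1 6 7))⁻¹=(0 3 4 2 5)(1 7 6)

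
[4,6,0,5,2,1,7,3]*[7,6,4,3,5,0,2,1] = [5,2,7,0,4,6,1,3]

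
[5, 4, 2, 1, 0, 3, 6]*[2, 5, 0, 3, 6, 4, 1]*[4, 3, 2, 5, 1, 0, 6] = [1, 6, 4, 0, 2, 5, 3]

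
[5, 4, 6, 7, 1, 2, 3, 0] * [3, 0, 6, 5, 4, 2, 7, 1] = [2, 4, 7, 1, 0, 6, 5, 3]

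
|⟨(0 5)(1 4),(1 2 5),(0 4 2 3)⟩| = 720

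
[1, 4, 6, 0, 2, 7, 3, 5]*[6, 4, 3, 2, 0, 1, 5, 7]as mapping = [0→4, 1→0, 2→5, 3→6, 4→3, 5→7, 6→2, 7→1]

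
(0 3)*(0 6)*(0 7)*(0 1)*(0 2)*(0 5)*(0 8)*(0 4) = (0 3 6 7 1 2 5 8 4)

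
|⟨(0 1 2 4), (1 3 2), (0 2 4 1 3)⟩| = 120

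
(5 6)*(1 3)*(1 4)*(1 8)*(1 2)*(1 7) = (1 3 4 8 2 7)(5 6)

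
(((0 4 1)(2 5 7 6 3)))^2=(0 1 4)(2 7 3 5 6)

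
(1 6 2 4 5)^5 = ()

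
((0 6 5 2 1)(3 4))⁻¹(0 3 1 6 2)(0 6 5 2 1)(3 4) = (0 5 1 6 4)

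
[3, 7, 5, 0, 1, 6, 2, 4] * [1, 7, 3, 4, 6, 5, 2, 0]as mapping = [0→4, 1→0, 2→5, 3→1, 4→7, 5→2, 6→3, 7→6]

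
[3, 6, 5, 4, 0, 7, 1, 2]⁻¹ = [4, 6, 7, 0, 3, 2, 1, 5]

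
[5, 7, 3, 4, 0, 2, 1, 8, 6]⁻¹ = [4, 6, 5, 2, 3, 0, 8, 1, 7]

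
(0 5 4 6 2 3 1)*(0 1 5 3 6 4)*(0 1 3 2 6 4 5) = (0 2 4 5 1 3)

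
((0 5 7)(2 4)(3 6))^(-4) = (0 7 5)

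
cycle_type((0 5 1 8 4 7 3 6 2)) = 9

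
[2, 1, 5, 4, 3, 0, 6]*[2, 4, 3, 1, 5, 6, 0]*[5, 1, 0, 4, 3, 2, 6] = [4, 3, 6, 2, 1, 0, 5]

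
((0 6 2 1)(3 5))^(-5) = (0 1 2 6)(3 5)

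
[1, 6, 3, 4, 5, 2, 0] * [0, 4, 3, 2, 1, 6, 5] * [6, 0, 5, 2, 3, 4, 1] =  [3, 4, 5, 0, 1, 2, 6]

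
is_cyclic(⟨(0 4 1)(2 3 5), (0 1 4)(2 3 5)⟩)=no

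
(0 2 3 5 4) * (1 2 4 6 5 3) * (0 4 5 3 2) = (0 5 6 3 2 1)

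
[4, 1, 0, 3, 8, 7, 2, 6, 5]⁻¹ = [2, 1, 6, 3, 0, 8, 7, 5, 4]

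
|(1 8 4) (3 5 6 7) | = 12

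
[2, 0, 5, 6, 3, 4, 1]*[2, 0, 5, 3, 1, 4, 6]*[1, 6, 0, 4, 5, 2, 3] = [2, 0, 5, 3, 4, 6, 1]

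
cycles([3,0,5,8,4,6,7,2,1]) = (0 3 8 1)(2 5 6 7)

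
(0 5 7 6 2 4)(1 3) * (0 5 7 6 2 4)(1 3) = (0 7 2)(4 5 6)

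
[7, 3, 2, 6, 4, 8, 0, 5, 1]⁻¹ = [6, 8, 2, 1, 4, 7, 3, 0, 5]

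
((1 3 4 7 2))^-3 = (1 4 2 3 7)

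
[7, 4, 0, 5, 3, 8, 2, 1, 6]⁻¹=[2, 7, 6, 4, 1, 3, 8, 0, 5]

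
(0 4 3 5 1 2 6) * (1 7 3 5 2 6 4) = (0 1 6) (2 4 5 7 3) 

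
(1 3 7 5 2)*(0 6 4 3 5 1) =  (0 6 4 3 7 1 5 2)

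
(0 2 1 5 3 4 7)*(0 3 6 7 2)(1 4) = (1 5 6 7 3)(2 4)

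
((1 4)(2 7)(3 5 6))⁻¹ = (1 4)(2 7)(3 6 5)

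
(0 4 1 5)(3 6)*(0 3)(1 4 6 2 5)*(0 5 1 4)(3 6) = (0 3 2 1 4)(5 6)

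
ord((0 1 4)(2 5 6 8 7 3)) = 6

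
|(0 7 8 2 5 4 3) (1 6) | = 14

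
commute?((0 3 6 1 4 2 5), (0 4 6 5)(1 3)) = no:(0 3 6 1 4 2 5)*(0 4 6 5)(1 3) = (0 1 6 3 5 4 2), (0 4 6 5)(1 3)*(0 3 6 1 4 2 5) = (0 2 5 3 4 1 6)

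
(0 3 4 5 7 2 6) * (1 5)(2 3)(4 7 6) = (0 2 4 1 5 6)(3 7)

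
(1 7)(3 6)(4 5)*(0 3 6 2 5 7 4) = (0 3 2 5)(1 4 7)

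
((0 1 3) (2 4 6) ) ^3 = () 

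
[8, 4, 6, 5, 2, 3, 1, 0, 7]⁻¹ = [7, 6, 4, 5, 1, 3, 2, 8, 0]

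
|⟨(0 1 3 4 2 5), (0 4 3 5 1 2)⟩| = 720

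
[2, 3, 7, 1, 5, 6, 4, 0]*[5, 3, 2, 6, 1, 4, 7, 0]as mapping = [0→2, 1→6, 2→0, 3→3, 4→4, 5→7, 6→1, 7→5]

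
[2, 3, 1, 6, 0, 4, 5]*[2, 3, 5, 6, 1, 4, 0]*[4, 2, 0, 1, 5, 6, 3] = [6, 3, 1, 4, 0, 2, 5]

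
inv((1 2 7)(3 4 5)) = (1 7 2)(3 5 4)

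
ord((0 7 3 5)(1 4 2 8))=4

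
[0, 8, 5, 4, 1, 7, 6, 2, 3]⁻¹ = [0, 4, 7, 8, 3, 2, 6, 5, 1]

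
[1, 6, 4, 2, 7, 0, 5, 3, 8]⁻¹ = [5, 0, 3, 7, 2, 6, 1, 4, 8]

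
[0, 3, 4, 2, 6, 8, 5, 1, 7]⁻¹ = [0, 7, 3, 1, 2, 6, 4, 8, 5]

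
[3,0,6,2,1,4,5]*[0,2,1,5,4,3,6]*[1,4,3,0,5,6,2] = [6,1,2,4,3,5,0]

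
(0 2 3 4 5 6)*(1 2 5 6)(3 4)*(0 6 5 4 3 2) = (0 4 5 1)(2 3)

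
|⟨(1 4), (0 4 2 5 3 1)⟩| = 72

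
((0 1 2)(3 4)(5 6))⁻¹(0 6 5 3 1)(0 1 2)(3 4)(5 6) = (1 5 6 4 2)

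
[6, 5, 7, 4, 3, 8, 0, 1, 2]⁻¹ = [6, 7, 8, 4, 3, 1, 0, 2, 5]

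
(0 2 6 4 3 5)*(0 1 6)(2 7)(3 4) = (0 7 2)(1 6 3 5)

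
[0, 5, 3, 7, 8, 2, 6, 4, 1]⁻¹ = [0, 8, 5, 2, 7, 1, 6, 3, 4]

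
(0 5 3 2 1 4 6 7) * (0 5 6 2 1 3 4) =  (0 6 7 5 4 2 3 1) 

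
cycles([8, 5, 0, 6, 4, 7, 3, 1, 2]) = (0 8 2)(1 5 7)(3 6)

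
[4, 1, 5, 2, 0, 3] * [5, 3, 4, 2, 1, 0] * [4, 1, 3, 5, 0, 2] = [1, 5, 4, 0, 2, 3]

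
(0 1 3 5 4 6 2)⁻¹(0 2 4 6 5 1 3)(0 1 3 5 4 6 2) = (0 6 2 4 3 5 1)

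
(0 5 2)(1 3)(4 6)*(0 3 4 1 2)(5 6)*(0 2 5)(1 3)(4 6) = (0 4)(1 6 3 5 2)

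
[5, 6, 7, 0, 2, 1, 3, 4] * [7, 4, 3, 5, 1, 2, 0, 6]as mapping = [0→2, 1→0, 2→6, 3→7, 4→3, 5→4, 6→5, 7→1]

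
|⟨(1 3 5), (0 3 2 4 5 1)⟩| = 720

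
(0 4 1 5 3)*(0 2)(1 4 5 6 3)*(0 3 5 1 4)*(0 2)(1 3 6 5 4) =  (0 3)(1 5)(2 6 4)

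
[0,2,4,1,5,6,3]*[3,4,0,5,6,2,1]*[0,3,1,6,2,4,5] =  [6,0,5,2,1,3,4]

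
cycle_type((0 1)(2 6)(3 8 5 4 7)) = 2^2.5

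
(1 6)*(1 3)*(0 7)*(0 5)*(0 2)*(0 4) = (0 7 5 2 4)(1 6 3)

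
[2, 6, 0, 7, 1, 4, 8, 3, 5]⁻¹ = [2, 4, 0, 7, 5, 8, 1, 3, 6]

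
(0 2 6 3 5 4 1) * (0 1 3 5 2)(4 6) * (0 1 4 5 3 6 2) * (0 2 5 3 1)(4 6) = (1 6)(2 3)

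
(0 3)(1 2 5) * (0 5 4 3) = (1 2 4 3 5)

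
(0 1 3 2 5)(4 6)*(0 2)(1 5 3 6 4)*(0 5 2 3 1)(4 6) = (0 2 1 4 6)(3 5)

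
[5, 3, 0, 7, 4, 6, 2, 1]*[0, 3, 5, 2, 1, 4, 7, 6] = [4, 2, 0, 6, 1, 7, 5, 3]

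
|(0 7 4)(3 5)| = 6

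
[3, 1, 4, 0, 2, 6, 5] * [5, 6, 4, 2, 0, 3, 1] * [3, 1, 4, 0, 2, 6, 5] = [4, 5, 3, 6, 2, 1, 0]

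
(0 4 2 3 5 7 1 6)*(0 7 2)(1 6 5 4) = (0 1 5 2 3 4)(6 7)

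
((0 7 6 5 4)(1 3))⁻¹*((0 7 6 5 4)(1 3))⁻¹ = (0 5 7 4 6)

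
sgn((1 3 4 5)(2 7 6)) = -1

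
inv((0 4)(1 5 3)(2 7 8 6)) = (0 4)(1 3 5)(2 6 8 7)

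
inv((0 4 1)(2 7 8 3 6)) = (0 1 4)(2 6 3 8 7)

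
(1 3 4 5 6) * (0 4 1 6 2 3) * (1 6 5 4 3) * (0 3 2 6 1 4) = (0 2 4)(1 3)(5 6)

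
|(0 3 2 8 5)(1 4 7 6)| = 20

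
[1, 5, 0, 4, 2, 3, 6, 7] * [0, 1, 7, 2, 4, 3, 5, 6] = [1, 3, 0, 4, 7, 2, 5, 6]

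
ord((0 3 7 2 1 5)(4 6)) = 6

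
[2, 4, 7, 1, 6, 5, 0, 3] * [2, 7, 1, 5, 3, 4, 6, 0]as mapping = [0→1, 1→3, 2→0, 3→7, 4→6, 5→4, 6→2, 7→5]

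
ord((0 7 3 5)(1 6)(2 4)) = 4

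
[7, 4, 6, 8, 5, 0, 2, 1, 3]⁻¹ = [5, 7, 6, 8, 1, 4, 2, 0, 3]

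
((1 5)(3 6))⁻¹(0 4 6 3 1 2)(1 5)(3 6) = (0 4 3 6 5 2)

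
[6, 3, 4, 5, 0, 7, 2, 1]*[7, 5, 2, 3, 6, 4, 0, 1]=[0, 3, 6, 4, 7, 1, 2, 5]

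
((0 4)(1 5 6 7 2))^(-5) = (0 4)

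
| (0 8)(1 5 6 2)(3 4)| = 4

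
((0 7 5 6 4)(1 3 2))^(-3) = (0 5 4 7 6)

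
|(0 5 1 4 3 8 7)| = 7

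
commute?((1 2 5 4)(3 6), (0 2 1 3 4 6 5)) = no:(1 2 5 4)(3 6) * (0 2 1 3 4 6 5) = (0 2)(3 5 6 4), (0 2 1 3 4 6 5) * (1 2 5 4)(3 6) = (0 5)(1 6 4 3)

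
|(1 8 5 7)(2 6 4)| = 12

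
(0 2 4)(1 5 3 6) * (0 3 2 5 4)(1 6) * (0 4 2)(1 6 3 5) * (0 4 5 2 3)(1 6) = (0 6)(1 3)(2 5 4)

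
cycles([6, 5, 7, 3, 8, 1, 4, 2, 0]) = (0 6 4 8)(1 5)(2 7)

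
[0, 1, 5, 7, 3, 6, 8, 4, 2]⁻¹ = [0, 1, 8, 4, 7, 2, 5, 3, 6]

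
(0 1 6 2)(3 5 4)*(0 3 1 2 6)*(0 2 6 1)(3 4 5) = (0 6 1 2 4)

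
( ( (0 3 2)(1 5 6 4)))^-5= (0 3 2)(1 4 6 5)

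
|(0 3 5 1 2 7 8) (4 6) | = 14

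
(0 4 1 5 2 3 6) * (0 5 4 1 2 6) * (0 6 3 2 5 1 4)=(0 4 5 3 6 1)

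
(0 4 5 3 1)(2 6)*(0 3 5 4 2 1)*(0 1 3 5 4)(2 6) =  (0 6 3 1 5 4)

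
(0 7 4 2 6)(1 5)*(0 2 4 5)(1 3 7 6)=(0 6 2 1)(3 7 5)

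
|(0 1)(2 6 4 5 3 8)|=6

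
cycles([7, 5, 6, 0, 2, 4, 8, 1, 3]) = (0 7 1 5 4 2 6 8 3)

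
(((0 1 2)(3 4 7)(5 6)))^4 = (0 1 2)(3 4 7)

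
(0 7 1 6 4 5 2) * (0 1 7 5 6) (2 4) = (0 5 4 6 2 1) 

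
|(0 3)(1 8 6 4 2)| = 10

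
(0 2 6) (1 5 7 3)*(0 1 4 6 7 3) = (0 2 7) (1 5 3 4 6) 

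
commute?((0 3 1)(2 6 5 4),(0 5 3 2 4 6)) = no:(0 3 1)(2 6 5 4) * (0 5 3 2 4 6) = (0 2)(1 5 6 3),(0 5 3 2 4 6) * (0 3 1)(2 6 5 4) = (0 4 5 1)(3 6)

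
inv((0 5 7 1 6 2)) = (0 2 6 1 7 5)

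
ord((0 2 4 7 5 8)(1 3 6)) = 6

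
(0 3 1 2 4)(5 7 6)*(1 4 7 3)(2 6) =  (0 1 6 5 3 4)(2 7)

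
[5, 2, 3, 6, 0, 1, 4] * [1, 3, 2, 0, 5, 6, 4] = [6, 2, 0, 4, 1, 3, 5]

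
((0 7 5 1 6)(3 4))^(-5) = (3 4)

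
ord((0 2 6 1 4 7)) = 6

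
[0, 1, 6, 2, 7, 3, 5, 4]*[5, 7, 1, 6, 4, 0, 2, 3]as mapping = [0→5, 1→7, 2→2, 3→1, 4→3, 5→6, 6→0, 7→4]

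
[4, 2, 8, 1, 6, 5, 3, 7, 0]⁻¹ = [8, 3, 1, 6, 0, 5, 4, 7, 2]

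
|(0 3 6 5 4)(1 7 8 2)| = 20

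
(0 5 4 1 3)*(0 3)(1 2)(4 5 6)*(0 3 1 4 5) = (0 6 5)(1 3)(2 4)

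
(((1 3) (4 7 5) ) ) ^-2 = (4 7 5) 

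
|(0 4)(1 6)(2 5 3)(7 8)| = 6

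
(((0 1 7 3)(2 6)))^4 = ()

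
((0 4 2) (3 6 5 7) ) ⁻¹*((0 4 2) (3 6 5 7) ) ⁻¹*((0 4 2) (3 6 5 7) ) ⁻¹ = (3 6 5 7) 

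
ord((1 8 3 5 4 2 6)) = 7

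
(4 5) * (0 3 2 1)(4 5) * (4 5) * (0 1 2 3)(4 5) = ()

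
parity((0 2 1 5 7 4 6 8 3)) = even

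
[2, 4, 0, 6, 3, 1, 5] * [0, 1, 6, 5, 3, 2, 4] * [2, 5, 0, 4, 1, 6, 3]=[3, 4, 2, 1, 6, 5, 0]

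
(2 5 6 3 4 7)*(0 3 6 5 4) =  (0 3)(2 4 7)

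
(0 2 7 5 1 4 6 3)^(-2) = (0 6 1 7)(2 3 4 5)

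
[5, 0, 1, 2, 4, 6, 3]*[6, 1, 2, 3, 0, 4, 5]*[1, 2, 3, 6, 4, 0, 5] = [4, 5, 2, 3, 1, 0, 6]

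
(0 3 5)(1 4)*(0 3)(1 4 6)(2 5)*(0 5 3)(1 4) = (0 5)(1 6 4)(2 3)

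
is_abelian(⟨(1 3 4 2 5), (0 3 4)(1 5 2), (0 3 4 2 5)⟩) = no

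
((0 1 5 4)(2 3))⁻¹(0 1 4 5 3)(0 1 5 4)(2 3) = (0 4 2 1 5)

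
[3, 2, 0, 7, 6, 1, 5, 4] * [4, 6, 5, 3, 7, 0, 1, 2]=[3, 5, 4, 2, 1, 6, 0, 7]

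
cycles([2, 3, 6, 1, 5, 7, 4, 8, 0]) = (0 2 6 4 5 7 8)(1 3)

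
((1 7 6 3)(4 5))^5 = (1 7 6 3)(4 5)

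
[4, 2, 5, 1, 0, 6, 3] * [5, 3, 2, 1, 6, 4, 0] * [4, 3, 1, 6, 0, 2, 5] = [5, 1, 0, 6, 2, 4, 3]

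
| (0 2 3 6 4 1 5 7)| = 8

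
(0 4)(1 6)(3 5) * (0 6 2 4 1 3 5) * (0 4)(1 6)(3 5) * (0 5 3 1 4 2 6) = (1 6 3 2 5)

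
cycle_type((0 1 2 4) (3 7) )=2.4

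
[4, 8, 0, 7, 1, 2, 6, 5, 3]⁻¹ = [2, 4, 5, 8, 0, 7, 6, 3, 1]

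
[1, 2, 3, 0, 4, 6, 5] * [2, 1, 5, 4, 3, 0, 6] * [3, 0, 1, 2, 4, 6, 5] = [0, 6, 4, 1, 2, 5, 3]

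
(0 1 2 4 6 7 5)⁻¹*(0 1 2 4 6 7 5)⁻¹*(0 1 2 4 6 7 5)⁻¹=(0 6 1 7 2 5 4)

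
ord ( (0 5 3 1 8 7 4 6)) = 8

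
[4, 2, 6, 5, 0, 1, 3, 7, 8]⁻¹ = [4, 5, 1, 6, 0, 3, 2, 7, 8]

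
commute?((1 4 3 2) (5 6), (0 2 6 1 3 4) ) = no:(1 4 3 2) (5 6) * (0 2 6 1 3 4) = (0 2 3 6 5 1), (0 2 6 1 3 4) * (1 4 3 2) (5 6) = (0 1 2 5 6 4) 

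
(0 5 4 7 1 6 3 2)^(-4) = (0 1)(2 7)(3 4)(5 6)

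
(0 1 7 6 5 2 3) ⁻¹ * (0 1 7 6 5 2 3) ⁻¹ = (0 2 6 1 3 5 7) 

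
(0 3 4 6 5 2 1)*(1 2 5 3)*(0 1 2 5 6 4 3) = (0 2 5 6)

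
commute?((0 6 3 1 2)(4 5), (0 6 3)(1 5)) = no:(0 6 3 1 2)(4 5) * (0 6 3)(1 5) = (0 3 5 4 1 2 6), (0 6 3)(1 5) * (0 6 3 1 2)(4 5) = (0 3 6 1 4 5 2)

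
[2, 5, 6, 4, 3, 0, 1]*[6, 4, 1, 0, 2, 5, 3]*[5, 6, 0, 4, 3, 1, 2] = [6, 1, 4, 0, 5, 2, 3]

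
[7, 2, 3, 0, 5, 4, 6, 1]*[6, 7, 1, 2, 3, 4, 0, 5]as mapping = [0→5, 1→1, 2→2, 3→6, 4→4, 5→3, 6→0, 7→7]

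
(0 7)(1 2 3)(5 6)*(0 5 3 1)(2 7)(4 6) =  (0 2 1 7 5 4 6 3)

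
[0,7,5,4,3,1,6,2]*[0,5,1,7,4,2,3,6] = [0,6,2,4,7,5,3,1]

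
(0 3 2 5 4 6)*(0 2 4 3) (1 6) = (1 6 2 5 3 4) 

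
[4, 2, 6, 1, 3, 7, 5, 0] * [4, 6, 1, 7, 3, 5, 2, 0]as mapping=[0→3, 1→1, 2→2, 3→6, 4→7, 5→0, 6→5, 7→4]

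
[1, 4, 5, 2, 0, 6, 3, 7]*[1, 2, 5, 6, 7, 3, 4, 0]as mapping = [0→2, 1→7, 2→3, 3→5, 4→1, 5→4, 6→6, 7→0]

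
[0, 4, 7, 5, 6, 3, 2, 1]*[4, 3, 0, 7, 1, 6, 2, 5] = [4, 1, 5, 6, 2, 7, 0, 3]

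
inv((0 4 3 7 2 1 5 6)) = (0 6 5 1 2 7 3 4)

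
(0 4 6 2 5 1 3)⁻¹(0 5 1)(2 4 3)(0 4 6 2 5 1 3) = (0 5 6)(1 3 4)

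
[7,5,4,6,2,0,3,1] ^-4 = [0,1,2,3,4,5,6,7] 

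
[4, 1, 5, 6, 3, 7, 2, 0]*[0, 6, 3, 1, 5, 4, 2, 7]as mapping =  [0→5, 1→6, 2→4, 3→2, 4→1, 5→7, 6→3, 7→0]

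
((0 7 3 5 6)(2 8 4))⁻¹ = (0 6 5 3 7)(2 4 8)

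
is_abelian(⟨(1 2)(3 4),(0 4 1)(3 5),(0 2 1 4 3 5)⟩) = no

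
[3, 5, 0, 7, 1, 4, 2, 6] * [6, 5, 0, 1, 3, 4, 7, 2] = [1, 4, 6, 2, 5, 3, 0, 7]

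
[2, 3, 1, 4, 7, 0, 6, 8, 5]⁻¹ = [5, 2, 0, 1, 3, 8, 6, 4, 7]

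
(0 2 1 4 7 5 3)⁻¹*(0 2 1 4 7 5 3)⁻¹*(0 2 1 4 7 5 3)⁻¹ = (0 7 2 5 1 3 4)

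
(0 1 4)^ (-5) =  (0 1 4)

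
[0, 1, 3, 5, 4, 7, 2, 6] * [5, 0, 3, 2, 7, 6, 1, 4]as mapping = [0→5, 1→0, 2→2, 3→6, 4→7, 5→4, 6→3, 7→1]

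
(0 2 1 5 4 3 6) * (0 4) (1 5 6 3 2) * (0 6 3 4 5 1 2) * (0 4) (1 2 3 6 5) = (0 3) (1 6) 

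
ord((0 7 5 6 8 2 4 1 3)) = 9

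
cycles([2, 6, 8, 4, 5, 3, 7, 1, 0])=(0 2 8)(1 6 7)(3 4 5)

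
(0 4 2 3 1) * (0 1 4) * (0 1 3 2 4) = (0 1 3)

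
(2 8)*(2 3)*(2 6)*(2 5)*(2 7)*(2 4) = (2 8 3 6 5 7 4)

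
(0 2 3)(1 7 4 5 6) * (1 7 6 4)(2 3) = (0 3)(1 6 7)(4 5)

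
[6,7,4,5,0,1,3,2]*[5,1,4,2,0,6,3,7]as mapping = [0→3,1→7,2→0,3→6,4→5,5→1,6→2,7→4]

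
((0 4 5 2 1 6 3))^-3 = (0 1 4 6 5 3 2)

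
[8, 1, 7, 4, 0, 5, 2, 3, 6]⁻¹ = [4, 1, 6, 7, 3, 5, 8, 2, 0]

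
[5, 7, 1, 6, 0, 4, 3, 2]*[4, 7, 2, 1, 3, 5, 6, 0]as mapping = [0→5, 1→0, 2→7, 3→6, 4→4, 5→3, 6→1, 7→2]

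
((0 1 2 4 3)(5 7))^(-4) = (0 1 2 4 3)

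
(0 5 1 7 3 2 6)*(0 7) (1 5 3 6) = (0 3 2 1) (6 7) 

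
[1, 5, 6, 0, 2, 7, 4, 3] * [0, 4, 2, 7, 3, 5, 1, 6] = [4, 5, 1, 0, 2, 6, 3, 7]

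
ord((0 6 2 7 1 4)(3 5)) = 6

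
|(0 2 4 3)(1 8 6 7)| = 4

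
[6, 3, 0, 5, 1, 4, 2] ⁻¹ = [2, 4, 6, 1, 5, 3, 0] 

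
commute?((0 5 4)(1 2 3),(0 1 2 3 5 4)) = no:(0 5 4)(1 2 3)*(0 1 2 3 5 4) = (0 4 1 3 2 5),(0 1 2 3 5 4)*(0 5 4)(1 2 3) = (0 2 1 3 4 5)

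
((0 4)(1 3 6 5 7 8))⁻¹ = (0 4)(1 8 7 5 6 3)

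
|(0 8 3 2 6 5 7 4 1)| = 9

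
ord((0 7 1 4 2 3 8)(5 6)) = 14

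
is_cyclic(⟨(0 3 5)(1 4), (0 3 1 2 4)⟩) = no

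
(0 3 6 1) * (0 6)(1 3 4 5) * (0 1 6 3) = (0 4 5 6)(1 3)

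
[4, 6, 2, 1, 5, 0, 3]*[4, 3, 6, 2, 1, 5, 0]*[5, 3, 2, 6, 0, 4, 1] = [3, 5, 1, 6, 4, 0, 2]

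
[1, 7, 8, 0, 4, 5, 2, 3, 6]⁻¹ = [3, 0, 6, 7, 4, 5, 8, 1, 2]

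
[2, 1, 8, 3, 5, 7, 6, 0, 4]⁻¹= [7, 1, 0, 3, 8, 4, 6, 5, 2]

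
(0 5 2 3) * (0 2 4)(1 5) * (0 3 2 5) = (0 1)(3 5 4)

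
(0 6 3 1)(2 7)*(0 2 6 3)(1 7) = (0 3 7 6)(1 2)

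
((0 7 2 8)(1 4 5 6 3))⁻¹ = (0 8 2 7)(1 3 6 5 4)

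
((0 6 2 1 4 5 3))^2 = (0 2 4 3 6 1 5)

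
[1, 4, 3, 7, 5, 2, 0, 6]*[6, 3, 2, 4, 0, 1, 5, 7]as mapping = [0→3, 1→0, 2→4, 3→7, 4→1, 5→2, 6→6, 7→5]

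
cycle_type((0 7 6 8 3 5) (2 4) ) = 2.6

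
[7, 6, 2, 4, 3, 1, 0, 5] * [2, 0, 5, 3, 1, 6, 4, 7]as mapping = [0→7, 1→4, 2→5, 3→1, 4→3, 5→0, 6→2, 7→6]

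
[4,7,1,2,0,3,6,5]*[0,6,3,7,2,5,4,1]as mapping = [0→2,1→1,2→6,3→3,4→0,5→7,6→4,7→5]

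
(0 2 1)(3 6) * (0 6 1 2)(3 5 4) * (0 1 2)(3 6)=(0 1 3 2)(4 6 5)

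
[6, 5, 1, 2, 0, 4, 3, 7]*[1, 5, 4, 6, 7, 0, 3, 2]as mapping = [0→3, 1→0, 2→5, 3→4, 4→1, 5→7, 6→6, 7→2]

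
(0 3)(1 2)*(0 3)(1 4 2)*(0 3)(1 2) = (0 3)(1 2 4)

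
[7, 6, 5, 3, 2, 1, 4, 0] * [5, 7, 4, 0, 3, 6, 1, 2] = [2, 1, 6, 0, 4, 7, 3, 5]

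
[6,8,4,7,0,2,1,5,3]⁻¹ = [4,6,5,8,2,7,0,3,1]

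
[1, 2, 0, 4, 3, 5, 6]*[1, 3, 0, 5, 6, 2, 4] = [3, 0, 1, 6, 5, 2, 4]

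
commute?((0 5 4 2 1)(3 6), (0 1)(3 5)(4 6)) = no:(0 5 4 2 1)(3 6)*(0 1)(3 5)(4 6) = (0 3 4 2)(5 6), (0 1)(3 5)(4 6)*(0 5 4 2 1)(3 6) = (1 5 6 2)(3 4)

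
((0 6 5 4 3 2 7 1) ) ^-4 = (0 3) (1 4) (2 6) (5 7) 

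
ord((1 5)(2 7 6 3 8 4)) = 6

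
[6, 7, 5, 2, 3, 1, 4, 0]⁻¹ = [7, 5, 3, 4, 6, 2, 0, 1]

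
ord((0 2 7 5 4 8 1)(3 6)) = 14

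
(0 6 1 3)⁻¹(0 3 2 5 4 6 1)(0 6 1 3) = (0 2 5 4 1 3 6)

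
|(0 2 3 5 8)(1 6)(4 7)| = 10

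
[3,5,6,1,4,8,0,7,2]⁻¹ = [6,3,8,0,4,1,2,7,5]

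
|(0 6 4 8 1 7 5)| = 7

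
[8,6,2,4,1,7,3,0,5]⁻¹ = [7,4,2,6,3,8,1,5,0]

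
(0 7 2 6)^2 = (0 2)(6 7)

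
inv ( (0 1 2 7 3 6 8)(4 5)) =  (0 8 6 3 7 2 1)(4 5)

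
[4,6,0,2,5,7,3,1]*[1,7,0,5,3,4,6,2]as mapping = [0→3,1→6,2→1,3→0,4→4,5→2,6→5,7→7]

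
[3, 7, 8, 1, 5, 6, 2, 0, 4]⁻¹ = [7, 3, 6, 0, 8, 4, 5, 1, 2]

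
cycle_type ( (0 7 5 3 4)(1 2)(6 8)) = 2^2.5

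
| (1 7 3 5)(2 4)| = 4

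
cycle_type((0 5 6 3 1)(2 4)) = 2.5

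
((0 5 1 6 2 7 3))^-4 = (0 6 3 1 7 5 2)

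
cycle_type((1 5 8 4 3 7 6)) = 7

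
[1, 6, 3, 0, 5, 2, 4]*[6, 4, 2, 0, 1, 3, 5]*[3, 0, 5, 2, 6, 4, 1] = [6, 4, 3, 1, 2, 5, 0]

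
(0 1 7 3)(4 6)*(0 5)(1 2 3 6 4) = (0 2 3 5)(1 7 6)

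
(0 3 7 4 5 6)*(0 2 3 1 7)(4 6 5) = (0 1 7 6 2 3)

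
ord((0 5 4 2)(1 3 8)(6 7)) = 12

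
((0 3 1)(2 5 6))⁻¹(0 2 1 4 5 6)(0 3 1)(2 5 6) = (0 4 6 2 3 5)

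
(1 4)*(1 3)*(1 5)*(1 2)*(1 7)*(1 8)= (1 4 3 5 2 7 8)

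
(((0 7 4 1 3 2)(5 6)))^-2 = (0 3 4)(1 7 2)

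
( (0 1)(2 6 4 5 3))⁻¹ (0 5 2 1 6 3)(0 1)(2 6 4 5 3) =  (0 4 2 1 3 6)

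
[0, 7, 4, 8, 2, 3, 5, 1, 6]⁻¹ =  [0, 7, 4, 5, 2, 6, 8, 1, 3]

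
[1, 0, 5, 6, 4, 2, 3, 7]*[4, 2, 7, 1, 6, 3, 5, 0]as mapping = [0→2, 1→4, 2→3, 3→5, 4→6, 5→7, 6→1, 7→0]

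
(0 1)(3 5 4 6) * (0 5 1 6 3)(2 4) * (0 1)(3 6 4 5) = (0 4 6 1 3)(2 5)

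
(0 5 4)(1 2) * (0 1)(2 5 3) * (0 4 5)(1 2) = (0 3 1)(2 4)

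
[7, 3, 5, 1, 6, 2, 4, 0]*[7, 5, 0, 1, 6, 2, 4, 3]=[3, 1, 2, 5, 4, 0, 6, 7]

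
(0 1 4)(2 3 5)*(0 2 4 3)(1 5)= (0 5 4 2)(1 3)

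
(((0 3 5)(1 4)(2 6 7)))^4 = (0 3 5)(2 6 7)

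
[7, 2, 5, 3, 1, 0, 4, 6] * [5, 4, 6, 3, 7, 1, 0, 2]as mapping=[0→2, 1→6, 2→1, 3→3, 4→4, 5→5, 6→7, 7→0]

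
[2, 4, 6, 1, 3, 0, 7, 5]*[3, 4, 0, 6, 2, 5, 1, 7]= [0, 2, 1, 4, 6, 3, 7, 5]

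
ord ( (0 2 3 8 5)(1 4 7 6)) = 20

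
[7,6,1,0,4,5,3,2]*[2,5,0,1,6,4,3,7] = [7,3,5,2,6,4,1,0]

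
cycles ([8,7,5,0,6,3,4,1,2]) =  (0 8 2 5 3)(1 7)(4 6)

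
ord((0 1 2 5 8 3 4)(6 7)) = 14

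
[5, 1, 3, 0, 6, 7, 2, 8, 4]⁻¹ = [3, 1, 6, 2, 8, 0, 4, 5, 7]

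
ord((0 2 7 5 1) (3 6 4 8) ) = 20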